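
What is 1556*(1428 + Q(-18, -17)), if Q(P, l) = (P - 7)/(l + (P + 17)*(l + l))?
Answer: 37734556/17 ≈ 2.2197e+6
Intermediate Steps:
Q(P, l) = (-7 + P)/(l + 2*l*(17 + P)) (Q(P, l) = (-7 + P)/(l + (17 + P)*(2*l)) = (-7 + P)/(l + 2*l*(17 + P)))
1556*(1428 + Q(-18, -17)) = 1556*(1428 + (-7 - 18)/((-17)*(35 + 2*(-18)))) = 1556*(1428 - 1/17*(-25)/(35 - 36)) = 1556*(1428 - 1/17*(-25)/(-1)) = 1556*(1428 - 1/17*(-1)*(-25)) = 1556*(1428 - 25/17) = 1556*(24251/17) = 37734556/17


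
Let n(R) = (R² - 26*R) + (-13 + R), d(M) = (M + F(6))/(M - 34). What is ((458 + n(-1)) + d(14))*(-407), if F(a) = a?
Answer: -191290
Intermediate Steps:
d(M) = (6 + M)/(-34 + M) (d(M) = (M + 6)/(M - 34) = (6 + M)/(-34 + M))
n(R) = -13 + R² - 25*R
((458 + n(-1)) + d(14))*(-407) = ((458 + (-13 + (-1)² - 25*(-1))) + (6 + 14)/(-34 + 14))*(-407) = ((458 + (-13 + 1 + 25)) + 20/(-20))*(-407) = ((458 + 13) - 1/20*20)*(-407) = (471 - 1)*(-407) = 470*(-407) = -191290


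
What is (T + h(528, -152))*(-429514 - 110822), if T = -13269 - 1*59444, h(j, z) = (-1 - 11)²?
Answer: 39211643184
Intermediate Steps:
h(j, z) = 144 (h(j, z) = (-12)² = 144)
T = -72713 (T = -13269 - 59444 = -72713)
(T + h(528, -152))*(-429514 - 110822) = (-72713 + 144)*(-429514 - 110822) = -72569*(-540336) = 39211643184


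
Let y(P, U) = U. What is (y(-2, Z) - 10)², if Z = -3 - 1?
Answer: 196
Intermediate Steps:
Z = -4
(y(-2, Z) - 10)² = (-4 - 10)² = (-14)² = 196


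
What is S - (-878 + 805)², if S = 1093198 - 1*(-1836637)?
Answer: 2924506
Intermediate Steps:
S = 2929835 (S = 1093198 + 1836637 = 2929835)
S - (-878 + 805)² = 2929835 - (-878 + 805)² = 2929835 - 1*(-73)² = 2929835 - 1*5329 = 2929835 - 5329 = 2924506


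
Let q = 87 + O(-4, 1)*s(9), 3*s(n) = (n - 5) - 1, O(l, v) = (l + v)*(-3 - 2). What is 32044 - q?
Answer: 31942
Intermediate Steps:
O(l, v) = -5*l - 5*v (O(l, v) = (l + v)*(-5) = -5*l - 5*v)
s(n) = -2 + n/3 (s(n) = ((n - 5) - 1)/3 = ((-5 + n) - 1)/3 = (-6 + n)/3 = -2 + n/3)
q = 102 (q = 87 + (-5*(-4) - 5*1)*(-2 + (⅓)*9) = 87 + (20 - 5)*(-2 + 3) = 87 + 15*1 = 87 + 15 = 102)
32044 - q = 32044 - 1*102 = 32044 - 102 = 31942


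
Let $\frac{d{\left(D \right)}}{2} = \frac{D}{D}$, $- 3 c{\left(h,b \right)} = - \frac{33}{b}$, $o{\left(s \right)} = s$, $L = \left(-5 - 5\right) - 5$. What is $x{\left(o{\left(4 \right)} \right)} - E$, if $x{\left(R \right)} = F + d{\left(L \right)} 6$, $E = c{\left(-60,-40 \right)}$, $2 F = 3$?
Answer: $\frac{551}{40} \approx 13.775$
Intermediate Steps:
$L = -15$ ($L = -10 - 5 = -15$)
$F = \frac{3}{2}$ ($F = \frac{1}{2} \cdot 3 = \frac{3}{2} \approx 1.5$)
$c{\left(h,b \right)} = \frac{11}{b}$ ($c{\left(h,b \right)} = - \frac{\left(-33\right) \frac{1}{b}}{3} = \frac{11}{b}$)
$E = - \frac{11}{40}$ ($E = \frac{11}{-40} = 11 \left(- \frac{1}{40}\right) = - \frac{11}{40} \approx -0.275$)
$d{\left(D \right)} = 2$ ($d{\left(D \right)} = 2 \frac{D}{D} = 2 \cdot 1 = 2$)
$x{\left(R \right)} = \frac{27}{2}$ ($x{\left(R \right)} = \frac{3}{2} + 2 \cdot 6 = \frac{3}{2} + 12 = \frac{27}{2}$)
$x{\left(o{\left(4 \right)} \right)} - E = \frac{27}{2} - - \frac{11}{40} = \frac{27}{2} + \frac{11}{40} = \frac{551}{40}$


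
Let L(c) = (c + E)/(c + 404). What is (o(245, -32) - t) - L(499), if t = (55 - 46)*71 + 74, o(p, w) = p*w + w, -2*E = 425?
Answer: -5168361/602 ≈ -8585.3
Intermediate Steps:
E = -425/2 (E = -½*425 = -425/2 ≈ -212.50)
o(p, w) = w + p*w
t = 713 (t = 9*71 + 74 = 639 + 74 = 713)
L(c) = (-425/2 + c)/(404 + c) (L(c) = (c - 425/2)/(c + 404) = (-425/2 + c)/(404 + c))
(o(245, -32) - t) - L(499) = (-32*(1 + 245) - 1*713) - (-425/2 + 499)/(404 + 499) = (-32*246 - 713) - 573/(903*2) = (-7872 - 713) - 573/(903*2) = -8585 - 1*191/602 = -8585 - 191/602 = -5168361/602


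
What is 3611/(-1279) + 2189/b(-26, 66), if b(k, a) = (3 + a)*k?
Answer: -9277865/2294526 ≈ -4.0435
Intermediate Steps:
b(k, a) = k*(3 + a)
3611/(-1279) + 2189/b(-26, 66) = 3611/(-1279) + 2189/((-26*(3 + 66))) = 3611*(-1/1279) + 2189/((-26*69)) = -3611/1279 + 2189/(-1794) = -3611/1279 + 2189*(-1/1794) = -3611/1279 - 2189/1794 = -9277865/2294526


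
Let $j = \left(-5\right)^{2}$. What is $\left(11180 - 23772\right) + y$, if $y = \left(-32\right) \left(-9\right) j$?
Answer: $-5392$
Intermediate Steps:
$j = 25$
$y = 7200$ ($y = \left(-32\right) \left(-9\right) 25 = 288 \cdot 25 = 7200$)
$\left(11180 - 23772\right) + y = \left(11180 - 23772\right) + 7200 = -12592 + 7200 = -5392$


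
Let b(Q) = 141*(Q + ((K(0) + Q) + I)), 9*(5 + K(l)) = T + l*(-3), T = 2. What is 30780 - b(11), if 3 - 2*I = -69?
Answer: 69827/3 ≈ 23276.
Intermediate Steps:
I = 36 (I = 3/2 - ½*(-69) = 3/2 + 69/2 = 36)
K(l) = -43/9 - l/3 (K(l) = -5 + (2 + l*(-3))/9 = -5 + (2 - 3*l)/9 = -5 + (2/9 - l/3) = -43/9 - l/3)
b(Q) = 13207/3 + 282*Q (b(Q) = 141*(Q + (((-43/9 - ⅓*0) + Q) + 36)) = 141*(Q + (((-43/9 + 0) + Q) + 36)) = 141*(Q + ((-43/9 + Q) + 36)) = 141*(Q + (281/9 + Q)) = 141*(281/9 + 2*Q) = 13207/3 + 282*Q)
30780 - b(11) = 30780 - (13207/3 + 282*11) = 30780 - (13207/3 + 3102) = 30780 - 1*22513/3 = 30780 - 22513/3 = 69827/3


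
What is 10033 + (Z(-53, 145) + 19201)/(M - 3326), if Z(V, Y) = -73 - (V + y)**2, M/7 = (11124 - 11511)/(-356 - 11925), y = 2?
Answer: 409583850514/40843897 ≈ 10028.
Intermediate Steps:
M = 2709/12281 (M = 7*((11124 - 11511)/(-356 - 11925)) = 7*(-387/(-12281)) = 7*(-387*(-1/12281)) = 7*(387/12281) = 2709/12281 ≈ 0.22058)
Z(V, Y) = -73 - (2 + V)**2 (Z(V, Y) = -73 - (V + 2)**2 = -73 - (2 + V)**2)
10033 + (Z(-53, 145) + 19201)/(M - 3326) = 10033 + ((-73 - (2 - 53)**2) + 19201)/(2709/12281 - 3326) = 10033 + ((-73 - 1*(-51)**2) + 19201)/(-40843897/12281) = 10033 + ((-73 - 1*2601) + 19201)*(-12281/40843897) = 10033 + ((-73 - 2601) + 19201)*(-12281/40843897) = 10033 + (-2674 + 19201)*(-12281/40843897) = 10033 + 16527*(-12281/40843897) = 10033 - 202968087/40843897 = 409583850514/40843897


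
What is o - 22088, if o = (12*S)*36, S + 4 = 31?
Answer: -10424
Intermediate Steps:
S = 27 (S = -4 + 31 = 27)
o = 11664 (o = (12*27)*36 = 324*36 = 11664)
o - 22088 = 11664 - 22088 = -10424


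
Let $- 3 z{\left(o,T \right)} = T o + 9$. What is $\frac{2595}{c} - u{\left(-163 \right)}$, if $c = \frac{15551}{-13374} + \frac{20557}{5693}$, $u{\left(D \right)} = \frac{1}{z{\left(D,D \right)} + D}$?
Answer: $\frac{1069572009207171}{1009044091165} \approx 1060.0$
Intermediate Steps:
$z{\left(o,T \right)} = -3 - \frac{T o}{3}$ ($z{\left(o,T \right)} = - \frac{T o + 9}{3} = - \frac{9 + T o}{3} = -3 - \frac{T o}{3}$)
$u{\left(D \right)} = \frac{1}{-3 + D - \frac{D^{2}}{3}}$ ($u{\left(D \right)} = \frac{1}{\left(-3 - \frac{D D}{3}\right) + D} = \frac{1}{\left(-3 - \frac{D^{2}}{3}\right) + D} = \frac{1}{-3 + D - \frac{D^{2}}{3}}$)
$c = \frac{186397475}{76138182}$ ($c = 15551 \left(- \frac{1}{13374}\right) + 20557 \cdot \frac{1}{5693} = - \frac{15551}{13374} + \frac{20557}{5693} = \frac{186397475}{76138182} \approx 2.4481$)
$\frac{2595}{c} - u{\left(-163 \right)} = \frac{2595}{\frac{186397475}{76138182}} - - \frac{3}{9 + \left(-163\right)^{2} - -489} = 2595 \cdot \frac{76138182}{186397475} - - \frac{3}{9 + 26569 + 489} = \frac{39515716458}{37279495} - - \frac{3}{27067} = \frac{39515716458}{37279495} + \frac{3}{27067} = \frac{1069572009207171}{1009044091165}$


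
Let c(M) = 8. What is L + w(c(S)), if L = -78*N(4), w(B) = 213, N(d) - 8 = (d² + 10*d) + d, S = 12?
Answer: -5091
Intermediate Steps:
N(d) = 8 + d² + 11*d (N(d) = 8 + ((d² + 10*d) + d) = 8 + (d² + 11*d) = 8 + d² + 11*d)
L = -5304 (L = -78*(8 + 4² + 11*4) = -78*(8 + 16 + 44) = -78*68 = -5304)
L + w(c(S)) = -5304 + 213 = -5091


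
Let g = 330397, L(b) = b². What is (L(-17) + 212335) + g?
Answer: 543021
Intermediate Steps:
(L(-17) + 212335) + g = ((-17)² + 212335) + 330397 = (289 + 212335) + 330397 = 212624 + 330397 = 543021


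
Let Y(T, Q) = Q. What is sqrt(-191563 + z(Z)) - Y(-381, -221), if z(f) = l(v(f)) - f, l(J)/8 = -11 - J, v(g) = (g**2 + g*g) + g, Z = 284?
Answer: 221 + 3*I*sqrt(164967) ≈ 221.0 + 1218.5*I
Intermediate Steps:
v(g) = g + 2*g**2 (v(g) = (g**2 + g**2) + g = 2*g**2 + g = g + 2*g**2)
l(J) = -88 - 8*J (l(J) = 8*(-11 - J) = -88 - 8*J)
z(f) = -88 - f - 8*f*(1 + 2*f) (z(f) = (-88 - 8*f*(1 + 2*f)) - f = -88 - f - 8*f*(1 + 2*f))
sqrt(-191563 + z(Z)) - Y(-381, -221) = sqrt(-191563 + (-88 - 16*284**2 - 9*284)) - 1*(-221) = sqrt(-191563 + (-88 - 16*80656 - 2556)) + 221 = sqrt(-191563 + (-88 - 1290496 - 2556)) + 221 = sqrt(-191563 - 1293140) + 221 = sqrt(-1484703) + 221 = 3*I*sqrt(164967) + 221 = 221 + 3*I*sqrt(164967)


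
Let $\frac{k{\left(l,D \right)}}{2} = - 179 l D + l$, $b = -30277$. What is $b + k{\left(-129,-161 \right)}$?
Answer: $-7465837$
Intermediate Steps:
$k{\left(l,D \right)} = 2 l - 358 D l$ ($k{\left(l,D \right)} = 2 \left(- 179 l D + l\right) = 2 \left(- 179 D l + l\right) = 2 \left(l - 179 D l\right) = 2 l - 358 D l$)
$b + k{\left(-129,-161 \right)} = -30277 + 2 \left(-129\right) \left(1 - -28819\right) = -30277 + 2 \left(-129\right) \left(1 + 28819\right) = -30277 + 2 \left(-129\right) 28820 = -30277 - 7435560 = -7465837$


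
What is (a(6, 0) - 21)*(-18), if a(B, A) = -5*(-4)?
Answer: 18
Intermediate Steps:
a(B, A) = 20
(a(6, 0) - 21)*(-18) = (20 - 21)*(-18) = -1*(-18) = 18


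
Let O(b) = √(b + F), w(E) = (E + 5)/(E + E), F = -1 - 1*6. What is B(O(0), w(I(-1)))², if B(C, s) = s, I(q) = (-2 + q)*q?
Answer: 16/9 ≈ 1.7778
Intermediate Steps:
F = -7 (F = -1 - 6 = -7)
I(q) = q*(-2 + q)
w(E) = (5 + E)/(2*E) (w(E) = (5 + E)/((2*E)) = (5 + E)*(1/(2*E)) = (5 + E)/(2*E))
O(b) = √(-7 + b) (O(b) = √(b - 7) = √(-7 + b))
B(O(0), w(I(-1)))² = ((5 - (-2 - 1))/(2*((-(-2 - 1)))))² = ((5 - 1*(-3))/(2*((-1*(-3)))))² = ((½)*(5 + 3)/3)² = ((½)*(⅓)*8)² = (4/3)² = 16/9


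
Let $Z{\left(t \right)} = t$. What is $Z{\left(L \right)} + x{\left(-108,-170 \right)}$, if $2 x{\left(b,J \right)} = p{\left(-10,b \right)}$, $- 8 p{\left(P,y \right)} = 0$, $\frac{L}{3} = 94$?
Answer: $282$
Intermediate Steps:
$L = 282$ ($L = 3 \cdot 94 = 282$)
$p{\left(P,y \right)} = 0$ ($p{\left(P,y \right)} = \left(- \frac{1}{8}\right) 0 = 0$)
$x{\left(b,J \right)} = 0$ ($x{\left(b,J \right)} = \frac{1}{2} \cdot 0 = 0$)
$Z{\left(L \right)} + x{\left(-108,-170 \right)} = 282 + 0 = 282$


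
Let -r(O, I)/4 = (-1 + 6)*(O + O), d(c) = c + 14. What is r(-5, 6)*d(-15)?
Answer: -200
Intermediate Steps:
d(c) = 14 + c
r(O, I) = -40*O (r(O, I) = -4*(-1 + 6)*(O + O) = -20*2*O = -40*O)
r(-5, 6)*d(-15) = (-40*(-5))*(14 - 15) = 200*(-1) = -200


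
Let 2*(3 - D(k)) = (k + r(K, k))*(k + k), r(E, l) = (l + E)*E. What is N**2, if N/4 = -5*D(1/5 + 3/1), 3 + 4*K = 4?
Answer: 40000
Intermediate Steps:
K = 1/4 (K = -3/4 + (1/4)*4 = -3/4 + 1 = 1/4 ≈ 0.25000)
r(E, l) = E*(E + l) (r(E, l) = (E + l)*E = E*(E + l))
D(k) = 3 - k*(1/16 + 5*k/4) (D(k) = 3 - (k + (1/4 + k)/4)*(k + k)/2 = 3 - (k + (1/16 + k/4))*2*k/2 = 3 - (1/16 + 5*k/4)*2*k/2 = 3 - k*(1/16 + 5*k/4))
N = 200 (N = 4*(-5*(3 - 5*(1/5 + 3/1)**2/4 - (1/5 + 3/1)/16)) = 4*(-5*(3 - 5*(1*(1/5) + 3*1)**2/4 - (1*(1/5) + 3*1)/16)) = 4*(-5*(3 - 5*(1/5 + 3)**2/4 - (1/5 + 3)/16)) = 4*(-5*(3 - 5*(16/5)**2/4 - 1/16*16/5)) = 4*(-5*(3 - 5/4*256/25 - 1/5)) = 4*(-5*(3 - 64/5 - 1/5)) = 4*(-5*(-10)) = 4*50 = 200)
N**2 = 200**2 = 40000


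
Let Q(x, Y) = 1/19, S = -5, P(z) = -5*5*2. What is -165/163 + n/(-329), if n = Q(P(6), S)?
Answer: -1031578/1018913 ≈ -1.0124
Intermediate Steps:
P(z) = -50 (P(z) = -25*2 = -50)
Q(x, Y) = 1/19
n = 1/19 ≈ 0.052632
-165/163 + n/(-329) = -165/163 + (1/19)/(-329) = -165*1/163 + (1/19)*(-1/329) = -165/163 - 1/6251 = -1031578/1018913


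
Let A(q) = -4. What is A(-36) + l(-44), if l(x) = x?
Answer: -48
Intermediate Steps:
A(-36) + l(-44) = -4 - 44 = -48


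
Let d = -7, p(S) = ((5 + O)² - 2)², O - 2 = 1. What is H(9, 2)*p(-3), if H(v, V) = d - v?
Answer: -61504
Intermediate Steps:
O = 3 (O = 2 + 1 = 3)
p(S) = 3844 (p(S) = ((5 + 3)² - 2)² = (8² - 2)² = (64 - 2)² = 62² = 3844)
H(v, V) = -7 - v
H(9, 2)*p(-3) = (-7 - 1*9)*3844 = (-7 - 9)*3844 = -16*3844 = -61504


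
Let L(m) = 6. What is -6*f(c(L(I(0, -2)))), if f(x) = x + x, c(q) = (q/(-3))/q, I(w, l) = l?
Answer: 4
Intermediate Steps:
c(q) = -⅓ (c(q) = (q*(-⅓))/q = (-q/3)/q = -⅓)
f(x) = 2*x
-6*f(c(L(I(0, -2)))) = -12*(-1)/3 = -6*(-⅔) = 4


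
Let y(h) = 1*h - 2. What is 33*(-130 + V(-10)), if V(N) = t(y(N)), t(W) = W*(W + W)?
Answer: 5214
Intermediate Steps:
y(h) = -2 + h (y(h) = h - 2 = -2 + h)
t(W) = 2*W**2 (t(W) = W*(2*W) = 2*W**2)
V(N) = 2*(-2 + N)**2
33*(-130 + V(-10)) = 33*(-130 + 2*(-2 - 10)**2) = 33*(-130 + 2*(-12)**2) = 33*(-130 + 2*144) = 33*(-130 + 288) = 33*158 = 5214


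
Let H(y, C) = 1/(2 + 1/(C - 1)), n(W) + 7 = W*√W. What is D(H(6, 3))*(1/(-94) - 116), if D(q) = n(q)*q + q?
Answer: 13086/47 - 4362*√10/1175 ≈ 266.69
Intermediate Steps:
n(W) = -7 + W^(3/2) (n(W) = -7 + W*√W = -7 + W^(3/2))
H(y, C) = 1/(2 + 1/(-1 + C))
D(q) = q + q*(-7 + q^(3/2)) (D(q) = (-7 + q^(3/2))*q + q = q*(-7 + q^(3/2)) + q = q + q*(-7 + q^(3/2)))
D(H(6, 3))*(1/(-94) - 116) = (((-1 + 3)/(-1 + 2*3))*(-6 + ((-1 + 3)/(-1 + 2*3))^(3/2)))*(1/(-94) - 116) = ((2/(-1 + 6))*(-6 + (2/(-1 + 6))^(3/2)))*(-1/94 - 116) = ((2/5)*(-6 + (2/5)^(3/2)))*(-10905/94) = (((⅕)*2)*(-6 + ((⅕)*2)^(3/2)))*(-10905/94) = (2*(-6 + (⅖)^(3/2))/5)*(-10905/94) = (2*(-6 + 2*√10/25)/5)*(-10905/94) = (-12/5 + 4*√10/125)*(-10905/94) = 13086/47 - 4362*√10/1175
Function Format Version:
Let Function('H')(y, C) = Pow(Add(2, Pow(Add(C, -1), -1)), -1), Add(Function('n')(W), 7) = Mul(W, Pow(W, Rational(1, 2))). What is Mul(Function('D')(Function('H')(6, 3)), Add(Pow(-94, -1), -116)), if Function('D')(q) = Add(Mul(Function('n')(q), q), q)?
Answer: Add(Rational(13086, 47), Mul(Rational(-4362, 1175), Pow(10, Rational(1, 2)))) ≈ 266.69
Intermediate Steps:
Function('n')(W) = Add(-7, Pow(W, Rational(3, 2))) (Function('n')(W) = Add(-7, Mul(W, Pow(W, Rational(1, 2)))) = Add(-7, Pow(W, Rational(3, 2))))
Function('H')(y, C) = Pow(Add(2, Pow(Add(-1, C), -1)), -1)
Function('D')(q) = Add(q, Mul(q, Add(-7, Pow(q, Rational(3, 2))))) (Function('D')(q) = Add(Mul(Add(-7, Pow(q, Rational(3, 2))), q), q) = Add(Mul(q, Add(-7, Pow(q, Rational(3, 2)))), q) = Add(q, Mul(q, Add(-7, Pow(q, Rational(3, 2))))))
Mul(Function('D')(Function('H')(6, 3)), Add(Pow(-94, -1), -116)) = Mul(Mul(Mul(Pow(Add(-1, Mul(2, 3)), -1), Add(-1, 3)), Add(-6, Pow(Mul(Pow(Add(-1, Mul(2, 3)), -1), Add(-1, 3)), Rational(3, 2)))), Add(Pow(-94, -1), -116)) = Mul(Mul(Mul(Pow(Add(-1, 6), -1), 2), Add(-6, Pow(Mul(Pow(Add(-1, 6), -1), 2), Rational(3, 2)))), Add(Rational(-1, 94), -116)) = Mul(Mul(Mul(Pow(5, -1), 2), Add(-6, Pow(Mul(Pow(5, -1), 2), Rational(3, 2)))), Rational(-10905, 94)) = Mul(Mul(Mul(Rational(1, 5), 2), Add(-6, Pow(Mul(Rational(1, 5), 2), Rational(3, 2)))), Rational(-10905, 94)) = Mul(Mul(Rational(2, 5), Add(-6, Pow(Rational(2, 5), Rational(3, 2)))), Rational(-10905, 94)) = Mul(Mul(Rational(2, 5), Add(-6, Mul(Rational(2, 25), Pow(10, Rational(1, 2))))), Rational(-10905, 94)) = Mul(Add(Rational(-12, 5), Mul(Rational(4, 125), Pow(10, Rational(1, 2)))), Rational(-10905, 94)) = Add(Rational(13086, 47), Mul(Rational(-4362, 1175), Pow(10, Rational(1, 2))))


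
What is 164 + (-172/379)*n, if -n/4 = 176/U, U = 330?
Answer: 937844/5685 ≈ 164.97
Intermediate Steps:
n = -32/15 (n = -704/330 = -4*8/15 = -32/15 ≈ -2.1333)
164 + (-172/379)*n = 164 - 172/379*(-32/15) = 164 + 5504/5685 = 937844/5685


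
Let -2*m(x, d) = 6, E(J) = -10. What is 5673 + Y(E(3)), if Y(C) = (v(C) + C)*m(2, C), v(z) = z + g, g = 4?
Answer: 5721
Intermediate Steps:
m(x, d) = -3 (m(x, d) = -½*6 = -3)
v(z) = 4 + z (v(z) = z + 4 = 4 + z)
Y(C) = -12 - 6*C (Y(C) = ((4 + C) + C)*(-3) = (4 + 2*C)*(-3) = -12 - 6*C)
5673 + Y(E(3)) = 5673 + (-12 - 6*(-10)) = 5673 + (-12 + 60) = 5673 + 48 = 5721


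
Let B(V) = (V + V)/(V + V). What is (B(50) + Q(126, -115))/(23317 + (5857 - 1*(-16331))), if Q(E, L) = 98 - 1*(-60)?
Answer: 159/45505 ≈ 0.0034941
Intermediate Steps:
Q(E, L) = 158 (Q(E, L) = 98 + 60 = 158)
B(V) = 1 (B(V) = (2*V)/((2*V)) = (2*V)*(1/(2*V)) = 1)
(B(50) + Q(126, -115))/(23317 + (5857 - 1*(-16331))) = (1 + 158)/(23317 + (5857 - 1*(-16331))) = 159/(23317 + (5857 + 16331)) = 159/(23317 + 22188) = 159/45505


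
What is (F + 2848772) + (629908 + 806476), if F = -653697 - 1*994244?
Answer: 2637215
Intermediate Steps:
F = -1647941 (F = -653697 - 994244 = -1647941)
(F + 2848772) + (629908 + 806476) = (-1647941 + 2848772) + (629908 + 806476) = 1200831 + 1436384 = 2637215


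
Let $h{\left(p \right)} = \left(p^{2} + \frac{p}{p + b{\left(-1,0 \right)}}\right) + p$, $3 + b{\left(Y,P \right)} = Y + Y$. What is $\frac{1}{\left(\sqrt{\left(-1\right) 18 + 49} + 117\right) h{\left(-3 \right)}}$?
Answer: $\frac{156}{116093} - \frac{4 \sqrt{31}}{348279} \approx 0.0012798$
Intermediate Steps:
$b{\left(Y,P \right)} = -3 + 2 Y$ ($b{\left(Y,P \right)} = -3 + \left(Y + Y\right) = -3 + 2 Y$)
$h{\left(p \right)} = p + p^{2} + \frac{p}{-5 + p}$ ($h{\left(p \right)} = \left(p^{2} + \frac{p}{p + \left(-3 + 2 \left(-1\right)\right)}\right) + p = \left(p^{2} + \frac{p}{p - 5}\right) + p = \left(p^{2} + \frac{p}{-5 + p}\right) + p = p + p^{2} + \frac{p}{-5 + p}$)
$\frac{1}{\left(\sqrt{\left(-1\right) 18 + 49} + 117\right) h{\left(-3 \right)}} = \frac{1}{\left(\sqrt{\left(-1\right) 18 + 49} + 117\right) \left(- \frac{3 \left(-4 + \left(-3\right)^{2} - -12\right)}{-5 - 3}\right)} = \frac{1}{\left(\sqrt{-18 + 49} + 117\right) \left(- \frac{3 \left(-4 + 9 + 12\right)}{-8}\right)} = \frac{1}{\left(\sqrt{31} + 117\right) \left(\left(-3\right) \left(- \frac{1}{8}\right) 17\right)} = \frac{1}{\left(117 + \sqrt{31}\right) \frac{51}{8}} = \frac{1}{\frac{5967}{8} + \frac{51 \sqrt{31}}{8}}$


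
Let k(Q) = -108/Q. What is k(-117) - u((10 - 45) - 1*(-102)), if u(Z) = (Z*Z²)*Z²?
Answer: -17551626379/13 ≈ -1.3501e+9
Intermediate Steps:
u(Z) = Z⁵ (u(Z) = Z³*Z² = Z⁵)
k(-117) - u((10 - 45) - 1*(-102)) = -108/(-117) - ((10 - 45) - 1*(-102))⁵ = -108*(-1/117) - (-35 + 102)⁵ = 12/13 - 1*67⁵ = 12/13 - 1*1350125107 = 12/13 - 1350125107 = -17551626379/13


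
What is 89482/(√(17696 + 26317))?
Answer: 89482*√44013/44013 ≈ 426.53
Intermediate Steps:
89482/(√(17696 + 26317)) = 89482/(√44013) = 89482*(√44013/44013) = 89482*√44013/44013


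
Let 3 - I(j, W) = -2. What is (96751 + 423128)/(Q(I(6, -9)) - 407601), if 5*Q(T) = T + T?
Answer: -519879/407599 ≈ -1.2755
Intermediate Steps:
I(j, W) = 5 (I(j, W) = 3 - 1*(-2) = 3 + 2 = 5)
Q(T) = 2*T/5 (Q(T) = (T + T)/5 = (2*T)/5 = 2*T/5)
(96751 + 423128)/(Q(I(6, -9)) - 407601) = (96751 + 423128)/((2/5)*5 - 407601) = 519879/(2 - 407601) = 519879/(-407599) = 519879*(-1/407599) = -519879/407599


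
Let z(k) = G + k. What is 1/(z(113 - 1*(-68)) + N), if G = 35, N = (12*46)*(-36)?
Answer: -1/19656 ≈ -5.0875e-5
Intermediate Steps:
N = -19872 (N = 552*(-36) = -19872)
z(k) = 35 + k
1/(z(113 - 1*(-68)) + N) = 1/((35 + (113 - 1*(-68))) - 19872) = 1/((35 + (113 + 68)) - 19872) = 1/((35 + 181) - 19872) = 1/(216 - 19872) = 1/(-19656) = -1/19656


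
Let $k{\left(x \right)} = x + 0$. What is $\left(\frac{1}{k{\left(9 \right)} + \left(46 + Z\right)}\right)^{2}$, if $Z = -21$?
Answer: $\frac{1}{1156} \approx 0.00086505$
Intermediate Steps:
$k{\left(x \right)} = x$
$\left(\frac{1}{k{\left(9 \right)} + \left(46 + Z\right)}\right)^{2} = \left(\frac{1}{9 + \left(46 - 21\right)}\right)^{2} = \left(\frac{1}{9 + 25}\right)^{2} = \left(\frac{1}{34}\right)^{2} = \frac{1}{1156}$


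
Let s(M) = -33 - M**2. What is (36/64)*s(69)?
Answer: -21573/8 ≈ -2696.6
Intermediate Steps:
(36/64)*s(69) = (36/64)*(-33 - 1*69**2) = (36*(1/64))*(-33 - 1*4761) = 9*(-33 - 4761)/16 = (9/16)*(-4794) = -21573/8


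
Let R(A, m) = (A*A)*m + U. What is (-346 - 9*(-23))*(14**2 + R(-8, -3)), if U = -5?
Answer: 139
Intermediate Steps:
R(A, m) = -5 + m*A**2 (R(A, m) = (A*A)*m - 5 = A**2*m - 5 = m*A**2 - 5 = -5 + m*A**2)
(-346 - 9*(-23))*(14**2 + R(-8, -3)) = (-346 - 9*(-23))*(14**2 + (-5 - 3*(-8)**2)) = (-346 + 207)*(196 + (-5 - 3*64)) = -139*(196 + (-5 - 192)) = -139*(196 - 197) = -139*(-1) = 139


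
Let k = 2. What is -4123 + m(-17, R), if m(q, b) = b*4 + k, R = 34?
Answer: -3985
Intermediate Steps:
m(q, b) = 2 + 4*b (m(q, b) = b*4 + 2 = 4*b + 2 = 2 + 4*b)
-4123 + m(-17, R) = -4123 + (2 + 4*34) = -4123 + (2 + 136) = -4123 + 138 = -3985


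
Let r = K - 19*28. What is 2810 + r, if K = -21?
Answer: 2257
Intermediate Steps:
r = -553 (r = -21 - 19*28 = -21 - 532 = -553)
2810 + r = 2810 - 553 = 2257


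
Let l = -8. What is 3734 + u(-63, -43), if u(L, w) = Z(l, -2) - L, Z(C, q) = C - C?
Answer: 3797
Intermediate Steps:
Z(C, q) = 0
u(L, w) = -L (u(L, w) = 0 - L = -L)
3734 + u(-63, -43) = 3734 - 1*(-63) = 3734 + 63 = 3797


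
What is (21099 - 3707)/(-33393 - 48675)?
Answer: -4348/20517 ≈ -0.21192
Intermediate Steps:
(21099 - 3707)/(-33393 - 48675) = 17392/(-82068) = 17392*(-1/82068) = -4348/20517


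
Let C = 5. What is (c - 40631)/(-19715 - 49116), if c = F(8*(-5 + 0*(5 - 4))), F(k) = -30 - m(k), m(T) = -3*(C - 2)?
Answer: 40652/68831 ≈ 0.59061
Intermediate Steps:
m(T) = -9 (m(T) = -3*(5 - 2) = -3*3 = -9)
F(k) = -21 (F(k) = -30 - 1*(-9) = -30 + 9 = -21)
c = -21
(c - 40631)/(-19715 - 49116) = (-21 - 40631)/(-19715 - 49116) = -40652/(-68831) = -40652*(-1/68831) = 40652/68831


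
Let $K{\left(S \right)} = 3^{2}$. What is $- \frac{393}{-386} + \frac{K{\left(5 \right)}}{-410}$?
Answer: $\frac{39414}{39565} \approx 0.99618$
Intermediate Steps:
$K{\left(S \right)} = 9$
$- \frac{393}{-386} + \frac{K{\left(5 \right)}}{-410} = - \frac{393}{-386} + \frac{9}{-410} = \left(-393\right) \left(- \frac{1}{386}\right) + 9 \left(- \frac{1}{410}\right) = \frac{393}{386} - \frac{9}{410} = \frac{39414}{39565}$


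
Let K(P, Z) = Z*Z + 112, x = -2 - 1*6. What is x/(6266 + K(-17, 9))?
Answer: -8/6459 ≈ -0.0012386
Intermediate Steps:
x = -8 (x = -2 - 6 = -8)
K(P, Z) = 112 + Z² (K(P, Z) = Z² + 112 = 112 + Z²)
x/(6266 + K(-17, 9)) = -8/(6266 + (112 + 9²)) = -8/(6266 + (112 + 81)) = -8/(6266 + 193) = -8/6459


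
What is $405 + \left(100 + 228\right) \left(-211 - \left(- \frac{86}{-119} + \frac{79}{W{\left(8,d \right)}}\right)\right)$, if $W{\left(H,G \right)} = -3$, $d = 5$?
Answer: $- \frac{21563767}{357} \approx -60403.0$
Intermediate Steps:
$405 + \left(100 + 228\right) \left(-211 - \left(- \frac{86}{-119} + \frac{79}{W{\left(8,d \right)}}\right)\right) = 405 + \left(100 + 228\right) \left(-211 - \left(- \frac{86}{-119} + \frac{79}{-3}\right)\right) = 405 + 328 \left(-211 - \left(\left(-86\right) \left(- \frac{1}{119}\right) + 79 \left(- \frac{1}{3}\right)\right)\right) = 405 + 328 \left(-211 - \left(\frac{86}{119} - \frac{79}{3}\right)\right) = 405 + 328 \left(-211 - - \frac{9143}{357}\right) = 405 + 328 \left(-211 + \frac{9143}{357}\right) = 405 + 328 \left(- \frac{66184}{357}\right) = 405 - \frac{21708352}{357} = - \frac{21563767}{357}$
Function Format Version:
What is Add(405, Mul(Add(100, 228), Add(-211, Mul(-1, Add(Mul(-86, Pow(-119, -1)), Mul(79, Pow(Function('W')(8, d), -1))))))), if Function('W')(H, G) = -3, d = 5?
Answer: Rational(-21563767, 357) ≈ -60403.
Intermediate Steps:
Add(405, Mul(Add(100, 228), Add(-211, Mul(-1, Add(Mul(-86, Pow(-119, -1)), Mul(79, Pow(Function('W')(8, d), -1))))))) = Add(405, Mul(Add(100, 228), Add(-211, Mul(-1, Add(Mul(-86, Pow(-119, -1)), Mul(79, Pow(-3, -1))))))) = Add(405, Mul(328, Add(-211, Mul(-1, Add(Mul(-86, Rational(-1, 119)), Mul(79, Rational(-1, 3))))))) = Add(405, Mul(328, Add(-211, Mul(-1, Add(Rational(86, 119), Rational(-79, 3)))))) = Add(405, Mul(328, Add(-211, Mul(-1, Rational(-9143, 357))))) = Add(405, Mul(328, Add(-211, Rational(9143, 357)))) = Add(405, Mul(328, Rational(-66184, 357))) = Add(405, Rational(-21708352, 357)) = Rational(-21563767, 357)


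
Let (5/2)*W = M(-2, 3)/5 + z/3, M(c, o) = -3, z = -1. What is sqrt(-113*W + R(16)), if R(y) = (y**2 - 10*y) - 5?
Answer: sqrt(29967)/15 ≈ 11.541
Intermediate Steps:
R(y) = -5 + y**2 - 10*y
W = -28/75 (W = 2*(-3/5 - 1/3)/5 = (2/5)*(-14/15) = -28/75 ≈ -0.37333)
sqrt(-113*W + R(16)) = sqrt(-113*(-28/75) + (-5 + 16**2 - 10*16)) = sqrt(3164/75 + (-5 + 256 - 160)) = sqrt(3164/75 + 91) = sqrt(9989/75) = sqrt(29967)/15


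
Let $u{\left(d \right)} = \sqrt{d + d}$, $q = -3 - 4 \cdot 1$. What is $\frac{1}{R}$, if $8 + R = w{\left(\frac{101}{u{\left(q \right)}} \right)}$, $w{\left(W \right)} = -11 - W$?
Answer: $- \frac{266}{15255} - \frac{101 i \sqrt{14}}{15255} \approx -0.017437 - 0.024773 i$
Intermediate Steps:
$q = -7$ ($q = -3 - 4 = -7$)
$u{\left(d \right)} = \sqrt{2} \sqrt{d}$ ($u{\left(d \right)} = \sqrt{2 d} = \sqrt{2} \sqrt{d}$)
$R = -19 + \frac{101 i \sqrt{14}}{14}$ ($R = -8 - \left(11 + \frac{101}{\sqrt{2} \sqrt{-7}}\right) = -8 - \left(11 + \frac{101}{\sqrt{2} i \sqrt{7}}\right) = -8 - \left(11 + \frac{101}{i \sqrt{14}}\right) = -8 - \left(11 + 101 \left(- \frac{i \sqrt{14}}{14}\right)\right) = -8 - \left(11 - \frac{101 i \sqrt{14}}{14}\right) = -19 + \frac{101 i \sqrt{14}}{14} \approx -19.0 + 26.993 i$)
$\frac{1}{R} = \frac{1}{-19 + \frac{101 i \sqrt{14}}{14}}$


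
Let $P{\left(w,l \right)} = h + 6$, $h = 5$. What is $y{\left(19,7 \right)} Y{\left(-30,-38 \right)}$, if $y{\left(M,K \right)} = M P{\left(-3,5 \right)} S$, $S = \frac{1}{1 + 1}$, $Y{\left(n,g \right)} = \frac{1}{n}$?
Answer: $- \frac{209}{60} \approx -3.4833$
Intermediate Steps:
$P{\left(w,l \right)} = 11$ ($P{\left(w,l \right)} = 5 + 6 = 11$)
$S = \frac{1}{2} \approx 0.5$
$y{\left(M,K \right)} = \frac{11 M}{2}$ ($y{\left(M,K \right)} = M 11 \cdot \frac{1}{2} = 11 M \frac{1}{2} = \frac{11 M}{2}$)
$y{\left(19,7 \right)} Y{\left(-30,-38 \right)} = \frac{\frac{11}{2} \cdot 19}{-30} = \frac{209}{2} \left(- \frac{1}{30}\right) = - \frac{209}{60}$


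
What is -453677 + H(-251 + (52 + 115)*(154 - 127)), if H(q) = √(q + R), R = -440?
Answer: -453677 + √3818 ≈ -4.5362e+5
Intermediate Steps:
H(q) = √(-440 + q) (H(q) = √(q - 440) = √(-440 + q))
-453677 + H(-251 + (52 + 115)*(154 - 127)) = -453677 + √(-440 + (-251 + (52 + 115)*(154 - 127))) = -453677 + √(-440 + (-251 + 167*27)) = -453677 + √(-440 + (-251 + 4509)) = -453677 + √(-440 + 4258) = -453677 + √3818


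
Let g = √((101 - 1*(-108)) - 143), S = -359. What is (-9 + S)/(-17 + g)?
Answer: 6256/223 + 368*√66/223 ≈ 41.460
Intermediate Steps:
g = √66 (g = √((101 + 108) - 143) = √(209 - 143) = √66 ≈ 8.1240)
(-9 + S)/(-17 + g) = (-9 - 359)/(-17 + √66) = -368/(-17 + √66)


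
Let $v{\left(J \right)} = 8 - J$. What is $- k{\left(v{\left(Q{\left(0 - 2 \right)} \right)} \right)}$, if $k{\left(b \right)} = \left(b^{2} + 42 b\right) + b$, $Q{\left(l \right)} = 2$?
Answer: $-294$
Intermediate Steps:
$k{\left(b \right)} = b^{2} + 43 b$
$- k{\left(v{\left(Q{\left(0 - 2 \right)} \right)} \right)} = - \left(8 - 2\right) \left(43 + \left(8 - 2\right)\right) = - 6 \left(43 + 6\right) = - 6 \cdot 49 = \left(-1\right) 294 = -294$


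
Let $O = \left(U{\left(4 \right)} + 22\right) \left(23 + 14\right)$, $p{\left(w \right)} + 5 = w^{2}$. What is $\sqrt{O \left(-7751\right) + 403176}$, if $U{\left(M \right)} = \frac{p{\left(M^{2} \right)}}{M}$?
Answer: $\frac{3 i \sqrt{10623121}}{2} \approx 4889.0 i$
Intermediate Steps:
$p{\left(w \right)} = -5 + w^{2}$
$U{\left(M \right)} = \frac{-5 + M^{4}}{M}$ ($U{\left(M \right)} = \frac{-5 + \left(M^{2}\right)^{2}}{M} = \frac{-5 + M^{4}}{M}$)
$O = \frac{12543}{4}$ ($O = \left(\frac{-5 + 4^{4}}{4} + 22\right) \left(23 + 14\right) = \left(\frac{-5 + 256}{4} + 22\right) 37 = \left(\frac{1}{4} \cdot 251 + 22\right) 37 = \left(\frac{251}{4} + 22\right) 37 = \frac{339}{4} \cdot 37 = \frac{12543}{4} \approx 3135.8$)
$\sqrt{O \left(-7751\right) + 403176} = \sqrt{\frac{12543}{4} \left(-7751\right) + 403176} = \sqrt{- \frac{97220793}{4} + 403176} = \sqrt{- \frac{95608089}{4}} = \frac{3 i \sqrt{10623121}}{2}$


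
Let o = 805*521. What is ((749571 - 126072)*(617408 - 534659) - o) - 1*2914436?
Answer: 51590584910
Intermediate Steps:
o = 419405
((749571 - 126072)*(617408 - 534659) - o) - 1*2914436 = ((749571 - 126072)*(617408 - 534659) - 1*419405) - 1*2914436 = (623499*82749 - 419405) - 2914436 = (51593918751 - 419405) - 2914436 = 51593499346 - 2914436 = 51590584910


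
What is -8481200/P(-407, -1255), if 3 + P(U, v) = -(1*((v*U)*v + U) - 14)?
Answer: -8481200/641035593 ≈ -0.013230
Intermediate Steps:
P(U, v) = 11 - U - U*v² (P(U, v) = -3 - (1*((v*U)*v + U) - 14) = -3 - (1*((U*v)*v + U) - 14) = -3 - (1*(U*v² + U) - 14) = -3 - (1*(U + U*v²) - 14) = -3 - ((U + U*v²) - 14) = -3 - (-14 + U + U*v²) = -3 + (14 - U - U*v²) = 11 - U - U*v²)
-8481200/P(-407, -1255) = -8481200/(11 - 1*(-407) - 1*(-407)*(-1255)²) = -8481200/(11 + 407 - 1*(-407)*1575025) = -8481200/(11 + 407 + 641035175) = -8481200/641035593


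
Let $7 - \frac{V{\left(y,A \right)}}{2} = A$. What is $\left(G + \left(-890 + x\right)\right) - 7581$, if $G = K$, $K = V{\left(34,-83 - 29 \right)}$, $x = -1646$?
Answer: $-9879$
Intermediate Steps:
$V{\left(y,A \right)} = 14 - 2 A$
$K = 238$ ($K = 14 - 2 \left(-83 - 29\right) = 14 - -224 = 14 + 224 = 238$)
$G = 238$
$\left(G + \left(-890 + x\right)\right) - 7581 = \left(238 - 2536\right) - 7581 = -2298 - 7581 = -9879$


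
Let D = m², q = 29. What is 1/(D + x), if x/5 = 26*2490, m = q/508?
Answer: 258064/83535317641 ≈ 3.0893e-6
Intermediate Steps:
m = 29/508 ≈ 0.057087
D = 841/258064 (D = (29/508)² = 841/258064 ≈ 0.0032589)
x = 323700 (x = 5*(26*2490) = 5*64740 = 323700)
1/(D + x) = 1/(841/258064 + 323700) = 1/(83535317641/258064) = 258064/83535317641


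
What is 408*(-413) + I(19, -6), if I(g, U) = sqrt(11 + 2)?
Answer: -168504 + sqrt(13) ≈ -1.6850e+5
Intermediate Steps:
I(g, U) = sqrt(13)
408*(-413) + I(19, -6) = 408*(-413) + sqrt(13) = -168504 + sqrt(13)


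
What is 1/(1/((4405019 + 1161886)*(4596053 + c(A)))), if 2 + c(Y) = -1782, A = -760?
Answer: 25575859067445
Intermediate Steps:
c(Y) = -1784 (c(Y) = -2 - 1782 = -1784)
1/(1/((4405019 + 1161886)*(4596053 + c(A)))) = 1/(1/((4405019 + 1161886)*(4596053 - 1784))) = 1/(1/(5566905*4594269)) = 1/(1/25575859067445) = 25575859067445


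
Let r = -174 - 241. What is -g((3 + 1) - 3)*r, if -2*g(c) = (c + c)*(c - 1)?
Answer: 0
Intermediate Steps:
r = -415
g(c) = -c*(-1 + c) (g(c) = -(c + c)*(c - 1)/2 = -2*c*(-1 + c)/2 = -c*(-1 + c))
-g((3 + 1) - 3)*r = -((3 + 1) - 3)*(1 - ((3 + 1) - 3))*(-415) = -(4 - 3)*(1 - (4 - 3))*(-415) = -1*(1 - 1*1)*(-415) = -1*(1 - 1)*(-415) = -1*0*(-415) = -0*(-415) = -1*0 = 0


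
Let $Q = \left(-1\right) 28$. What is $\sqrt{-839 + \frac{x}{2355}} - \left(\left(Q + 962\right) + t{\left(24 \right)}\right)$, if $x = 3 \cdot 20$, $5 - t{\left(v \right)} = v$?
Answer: $-915 + \frac{i \sqrt{20679883}}{157} \approx -915.0 + 28.965 i$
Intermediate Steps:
$t{\left(v \right)} = 5 - v$
$x = 60$
$Q = -28$
$\sqrt{-839 + \frac{x}{2355}} - \left(\left(Q + 962\right) + t{\left(24 \right)}\right) = \sqrt{-839 + \frac{60}{2355}} - \left(\left(-28 + 962\right) + \left(5 - 24\right)\right) = \sqrt{-839 + 60 \cdot \frac{1}{2355}} - \left(934 + \left(5 - 24\right)\right) = \sqrt{-839 + \frac{4}{157}} - \left(934 - 19\right) = \sqrt{- \frac{131719}{157}} - 915 = \frac{i \sqrt{20679883}}{157} - 915 = -915 + \frac{i \sqrt{20679883}}{157}$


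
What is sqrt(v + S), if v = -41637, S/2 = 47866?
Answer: sqrt(54095) ≈ 232.58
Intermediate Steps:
S = 95732 (S = 2*47866 = 95732)
sqrt(v + S) = sqrt(-41637 + 95732) = sqrt(54095)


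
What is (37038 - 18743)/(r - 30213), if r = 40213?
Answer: 3659/2000 ≈ 1.8295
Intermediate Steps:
(37038 - 18743)/(r - 30213) = (37038 - 18743)/(40213 - 30213) = 18295/10000 = 18295*(1/10000) = 3659/2000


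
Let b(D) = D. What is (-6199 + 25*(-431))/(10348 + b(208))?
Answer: -8487/5278 ≈ -1.6080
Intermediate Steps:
(-6199 + 25*(-431))/(10348 + b(208)) = (-6199 + 25*(-431))/(10348 + 208) = (-6199 - 10775)/10556 = -16974*1/10556 = -8487/5278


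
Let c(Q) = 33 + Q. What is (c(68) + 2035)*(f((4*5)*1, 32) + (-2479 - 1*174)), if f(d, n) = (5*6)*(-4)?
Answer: -5923128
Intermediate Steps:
f(d, n) = -120 (f(d, n) = 30*(-4) = -120)
(c(68) + 2035)*(f((4*5)*1, 32) + (-2479 - 1*174)) = ((33 + 68) + 2035)*(-120 + (-2479 - 1*174)) = (101 + 2035)*(-120 + (-2479 - 174)) = 2136*(-120 - 2653) = 2136*(-2773) = -5923128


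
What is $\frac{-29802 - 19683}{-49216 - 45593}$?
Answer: $\frac{16495}{31603} \approx 0.52194$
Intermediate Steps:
$\frac{-29802 - 19683}{-49216 - 45593} = - \frac{49485}{-94809} = \left(-49485\right) \left(- \frac{1}{94809}\right) = \frac{16495}{31603}$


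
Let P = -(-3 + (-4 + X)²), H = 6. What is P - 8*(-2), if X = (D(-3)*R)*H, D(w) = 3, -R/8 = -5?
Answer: -512637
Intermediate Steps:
R = 40 (R = -8*(-5) = 40)
X = 720 (X = (3*40)*6 = 120*6 = 720)
P = -512653 (P = -(-3 + (-4 + 720)²) = -(-3 + 716²) = -(-3 + 512656) = -1*512653 = -512653)
P - 8*(-2) = -512653 - 8*(-2) = -512653 + 16 = -512637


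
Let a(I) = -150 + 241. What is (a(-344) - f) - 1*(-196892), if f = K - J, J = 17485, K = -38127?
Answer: 252595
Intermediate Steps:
f = -55612 (f = -38127 - 1*17485 = -38127 - 17485 = -55612)
a(I) = 91
(a(-344) - f) - 1*(-196892) = (91 - 1*(-55612)) - 1*(-196892) = (91 + 55612) + 196892 = 55703 + 196892 = 252595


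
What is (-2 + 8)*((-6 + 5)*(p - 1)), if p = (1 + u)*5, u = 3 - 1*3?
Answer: -24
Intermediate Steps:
u = 0 (u = 3 - 3 = 0)
p = 5 (p = (1 + 0)*5 = 1*5 = 5)
(-2 + 8)*((-6 + 5)*(p - 1)) = (-2 + 8)*((-6 + 5)*(5 - 1)) = 6*(-1*4) = 6*(-4) = -24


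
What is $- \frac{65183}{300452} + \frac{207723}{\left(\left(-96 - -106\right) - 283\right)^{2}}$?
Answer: $\frac{19184255663}{7464129036} \approx 2.5702$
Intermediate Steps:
$- \frac{65183}{300452} + \frac{207723}{\left(\left(-96 - -106\right) - 283\right)^{2}} = \left(-65183\right) \frac{1}{300452} + \frac{207723}{\left(\left(-96 + 106\right) - 283\right)^{2}} = - \frac{65183}{300452} + \frac{207723}{\left(10 - 283\right)^{2}} = - \frac{65183}{300452} + \frac{207723}{\left(-273\right)^{2}} = - \frac{65183}{300452} + \frac{207723}{74529} = - \frac{65183}{300452} + 207723 \cdot \frac{1}{74529} = - \frac{65183}{300452} + \frac{69241}{24843} = \frac{19184255663}{7464129036}$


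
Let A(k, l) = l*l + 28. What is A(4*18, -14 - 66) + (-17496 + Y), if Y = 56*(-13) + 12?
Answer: -11784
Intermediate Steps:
A(k, l) = 28 + l² (A(k, l) = l² + 28 = 28 + l²)
Y = -716 (Y = -728 + 12 = -716)
A(4*18, -14 - 66) + (-17496 + Y) = (28 + (-14 - 66)²) + (-17496 - 716) = (28 + (-80)²) - 18212 = (28 + 6400) - 18212 = 6428 - 18212 = -11784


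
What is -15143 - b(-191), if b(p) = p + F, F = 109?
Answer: -15061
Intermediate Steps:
b(p) = 109 + p (b(p) = p + 109 = 109 + p)
-15143 - b(-191) = -15143 - (109 - 191) = -15143 - 1*(-82) = -15143 + 82 = -15061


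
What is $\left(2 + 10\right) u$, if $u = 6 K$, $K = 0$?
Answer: $0$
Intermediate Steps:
$u = 0$ ($u = 6 \cdot 0 = 0$)
$\left(2 + 10\right) u = \left(2 + 10\right) 0 = 12 \cdot 0 = 0$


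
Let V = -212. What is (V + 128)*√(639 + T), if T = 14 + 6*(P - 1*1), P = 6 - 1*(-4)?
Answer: -84*√707 ≈ -2233.5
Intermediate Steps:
P = 10 (P = 6 + 4 = 10)
T = 68 (T = 14 + 6*(10 - 1*1) = 14 + 6*(10 - 1) = 14 + 6*9 = 14 + 54 = 68)
(V + 128)*√(639 + T) = (-212 + 128)*√(639 + 68) = -84*√707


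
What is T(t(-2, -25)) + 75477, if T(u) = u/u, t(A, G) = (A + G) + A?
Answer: 75478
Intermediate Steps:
t(A, G) = G + 2*A
T(u) = 1
T(t(-2, -25)) + 75477 = 1 + 75477 = 75478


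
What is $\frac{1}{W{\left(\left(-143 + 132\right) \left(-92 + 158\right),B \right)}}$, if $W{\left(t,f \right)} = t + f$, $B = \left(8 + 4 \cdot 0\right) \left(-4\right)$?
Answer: $- \frac{1}{758} \approx -0.0013193$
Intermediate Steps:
$B = -32$ ($B = \left(8 + 0\right) \left(-4\right) = 8 \left(-4\right) = -32$)
$W{\left(t,f \right)} = f + t$
$\frac{1}{W{\left(\left(-143 + 132\right) \left(-92 + 158\right),B \right)}} = \frac{1}{-32 + \left(-143 + 132\right) \left(-92 + 158\right)} = \frac{1}{-32 - 726} = \frac{1}{-758} = - \frac{1}{758}$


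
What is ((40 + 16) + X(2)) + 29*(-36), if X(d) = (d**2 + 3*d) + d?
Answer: -976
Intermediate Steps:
X(d) = d**2 + 4*d
((40 + 16) + X(2)) + 29*(-36) = ((40 + 16) + 2*(4 + 2)) + 29*(-36) = (56 + 2*6) - 1044 = (56 + 12) - 1044 = 68 - 1044 = -976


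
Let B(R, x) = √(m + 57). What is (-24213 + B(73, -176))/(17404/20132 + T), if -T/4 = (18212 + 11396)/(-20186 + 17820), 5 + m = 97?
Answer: -20595020901/43311623 + 850577*√149/43311623 ≈ -475.27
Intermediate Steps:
m = 92 (m = -5 + 97 = 92)
B(R, x) = √149 (B(R, x) = √(92 + 57) = √149)
T = 59216/1183 (T = -4*(18212 + 11396)/(-20186 + 17820) = -118432/(-2366) = -118432*(-1)/2366 = -4*(-14804/1183) = 59216/1183 ≈ 50.056)
(-24213 + B(73, -176))/(17404/20132 + T) = (-24213 + √149)/(17404/20132 + 59216/1183) = (-24213 + √149)/(17404*(1/20132) + 59216/1183) = (-24213 + √149)/(4351/5033 + 59216/1183) = (-24213 + √149)/(43311623/850577) = (-24213 + √149)*(850577/43311623) = -20595020901/43311623 + 850577*√149/43311623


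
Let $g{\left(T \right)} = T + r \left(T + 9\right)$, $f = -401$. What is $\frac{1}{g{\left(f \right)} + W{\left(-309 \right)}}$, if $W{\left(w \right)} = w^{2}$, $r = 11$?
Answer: $\frac{1}{90768} \approx 1.1017 \cdot 10^{-5}$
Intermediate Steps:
$g{\left(T \right)} = 99 + 12 T$ ($g{\left(T \right)} = T + 11 \left(T + 9\right) = T + 11 \left(9 + T\right) = T + \left(99 + 11 T\right) = 99 + 12 T$)
$\frac{1}{g{\left(f \right)} + W{\left(-309 \right)}} = \frac{1}{\left(99 + 12 \left(-401\right)\right) + \left(-309\right)^{2}} = \frac{1}{\left(99 - 4812\right) + 95481} = \frac{1}{-4713 + 95481} = \frac{1}{90768}$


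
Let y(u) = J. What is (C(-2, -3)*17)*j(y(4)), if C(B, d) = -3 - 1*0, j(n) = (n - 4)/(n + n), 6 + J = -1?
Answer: -561/14 ≈ -40.071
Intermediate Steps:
J = -7 (J = -6 - 1 = -7)
y(u) = -7
j(n) = (-4 + n)/(2*n) (j(n) = (-4 + n)/((2*n)) = (-4 + n)*(1/(2*n)) = (-4 + n)/(2*n))
C(B, d) = -3 (C(B, d) = -3 + 0 = -3)
(C(-2, -3)*17)*j(y(4)) = (-3*17)*((½)*(-4 - 7)/(-7)) = -51*(-1)*(-11)/(2*7) = -51*11/14 = -561/14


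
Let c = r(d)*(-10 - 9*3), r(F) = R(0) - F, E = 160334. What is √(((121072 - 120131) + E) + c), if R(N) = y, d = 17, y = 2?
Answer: √161830 ≈ 402.28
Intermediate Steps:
R(N) = 2
r(F) = 2 - F
c = 555 (c = (2 - 1*17)*(-10 - 9*3) = (2 - 17)*(-10 - 27) = -15*(-37) = 555)
√(((121072 - 120131) + E) + c) = √(((121072 - 120131) + 160334) + 555) = √((941 + 160334) + 555) = √(161275 + 555) = √161830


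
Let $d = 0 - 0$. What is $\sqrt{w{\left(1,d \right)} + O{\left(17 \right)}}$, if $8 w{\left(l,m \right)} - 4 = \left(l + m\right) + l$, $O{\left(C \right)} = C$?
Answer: $\frac{\sqrt{71}}{2} \approx 4.2131$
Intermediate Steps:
$d = 0$ ($d = 0 + 0 = 0$)
$w{\left(l,m \right)} = \frac{1}{2} + \frac{l}{4} + \frac{m}{8}$ ($w{\left(l,m \right)} = \frac{1}{2} + \frac{\left(l + m\right) + l}{8} = \frac{1}{2} + \frac{m + 2 l}{8} = \frac{1}{2} + \left(\frac{l}{4} + \frac{m}{8}\right) = \frac{1}{2} + \frac{l}{4} + \frac{m}{8}$)
$\sqrt{w{\left(1,d \right)} + O{\left(17 \right)}} = \sqrt{\left(\frac{1}{2} + \frac{1}{4} \cdot 1 + \frac{1}{8} \cdot 0\right) + 17} = \sqrt{\left(\frac{1}{2} + \frac{1}{4} + 0\right) + 17} = \sqrt{\frac{3}{4} + 17} = \sqrt{\frac{71}{4}} = \frac{\sqrt{71}}{2}$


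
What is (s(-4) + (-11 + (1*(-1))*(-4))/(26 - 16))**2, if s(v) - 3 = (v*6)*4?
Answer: 877969/100 ≈ 8779.7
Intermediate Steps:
s(v) = 3 + 24*v (s(v) = 3 + (v*6)*4 = 3 + (6*v)*4 = 3 + 24*v)
(s(-4) + (-11 + (1*(-1))*(-4))/(26 - 16))**2 = ((3 + 24*(-4)) + (-11 + (1*(-1))*(-4))/(26 - 16))**2 = ((3 - 96) + (-11 - 1*(-4))/10)**2 = (-93 + (-11 + 4)*(1/10))**2 = (-93 - 7*1/10)**2 = (-93 - 7/10)**2 = (-937/10)**2 = 877969/100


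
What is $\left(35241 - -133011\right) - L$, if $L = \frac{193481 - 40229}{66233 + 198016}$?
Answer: $\frac{1646676648}{9787} \approx 1.6825 \cdot 10^{5}$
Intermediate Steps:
$L = \frac{5676}{9787}$ ($L = \frac{153252}{264249} = 153252 \cdot \frac{1}{264249} = \frac{5676}{9787} \approx 0.57995$)
$\left(35241 - -133011\right) - L = \left(35241 - -133011\right) - \frac{5676}{9787} = \left(35241 + 133011\right) - \frac{5676}{9787} = 168252 - \frac{5676}{9787} = \frac{1646676648}{9787}$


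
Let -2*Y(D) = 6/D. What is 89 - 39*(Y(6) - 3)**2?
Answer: -1555/4 ≈ -388.75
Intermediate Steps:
Y(D) = -3/D
89 - 39*(Y(6) - 3)**2 = 89 - 39*(-3/6 - 3)**2 = 89 - 39*(-3*1/6 - 3)**2 = 89 - 39*(-1/2 - 3)**2 = 89 - 39*(-7/2)**2 = 89 - 39*49/4 = 89 - 1911/4 = -1555/4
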